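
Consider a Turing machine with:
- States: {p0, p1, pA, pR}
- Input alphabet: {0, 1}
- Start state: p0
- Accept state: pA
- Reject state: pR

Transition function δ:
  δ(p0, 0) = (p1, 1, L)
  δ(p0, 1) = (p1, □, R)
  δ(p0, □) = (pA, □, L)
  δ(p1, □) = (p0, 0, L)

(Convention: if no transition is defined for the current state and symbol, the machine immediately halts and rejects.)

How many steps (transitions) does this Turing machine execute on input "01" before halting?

Execution trace:
Initial: [p0]01
Step 1: δ(p0, 0) = (p1, 1, L) → [p1]□11
Step 2: δ(p1, □) = (p0, 0, L) → [p0]□011
Step 3: δ(p0, □) = (pA, □, L) → [pA]□□011

The machine reaches the accept state pA and halts.

The machine executed 3 steps before halting.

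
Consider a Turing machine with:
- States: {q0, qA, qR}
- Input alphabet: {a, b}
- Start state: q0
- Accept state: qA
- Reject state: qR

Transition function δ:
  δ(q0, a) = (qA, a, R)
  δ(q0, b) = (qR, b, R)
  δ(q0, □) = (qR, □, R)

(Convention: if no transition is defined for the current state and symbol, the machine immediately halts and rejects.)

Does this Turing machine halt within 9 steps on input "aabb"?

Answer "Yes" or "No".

Execution trace:
Initial: [q0]aabb
Step 1: δ(q0, a) = (qA, a, R) → a[qA]abb

The machine reaches the accept state qA and halts.
The machine halted after 1 step (within the 9-step bound).

Answer: Yes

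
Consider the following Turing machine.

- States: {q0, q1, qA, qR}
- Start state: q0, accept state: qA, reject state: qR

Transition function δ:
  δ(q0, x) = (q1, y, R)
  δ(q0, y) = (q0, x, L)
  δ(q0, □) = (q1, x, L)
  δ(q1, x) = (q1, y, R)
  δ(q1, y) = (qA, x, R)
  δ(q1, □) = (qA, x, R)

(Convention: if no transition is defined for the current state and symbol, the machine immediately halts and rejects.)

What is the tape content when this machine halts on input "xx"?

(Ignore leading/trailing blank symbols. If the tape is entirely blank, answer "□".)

Execution trace:
Initial: [q0]xx
Step 1: δ(q0, x) = (q1, y, R) → y[q1]x
Step 2: δ(q1, x) = (q1, y, R) → yy[q1]□
Step 3: δ(q1, □) = (qA, x, R) → yyx[qA]□

The machine reaches the accept state qA and halts.

Final tape (ignoring leading/trailing blanks): yyx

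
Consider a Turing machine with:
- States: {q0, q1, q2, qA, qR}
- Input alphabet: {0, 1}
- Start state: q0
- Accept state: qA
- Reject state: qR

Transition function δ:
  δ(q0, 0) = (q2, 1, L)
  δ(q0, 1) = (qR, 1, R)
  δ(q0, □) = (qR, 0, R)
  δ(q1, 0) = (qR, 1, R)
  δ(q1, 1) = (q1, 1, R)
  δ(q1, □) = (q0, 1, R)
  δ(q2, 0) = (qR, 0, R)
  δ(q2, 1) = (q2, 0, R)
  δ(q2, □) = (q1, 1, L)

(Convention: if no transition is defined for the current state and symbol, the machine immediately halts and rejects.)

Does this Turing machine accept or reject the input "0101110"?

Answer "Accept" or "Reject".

Execution trace:
Initial: [q0]0101110
Step 1: δ(q0, 0) = (q2, 1, L) → [q2]□1101110
Step 2: δ(q2, □) = (q1, 1, L) → [q1]□11101110
Step 3: δ(q1, □) = (q0, 1, R) → 1[q0]11101110
Step 4: δ(q0, 1) = (qR, 1, R) → 11[qR]1101110

The machine reaches the reject state qR and halts.

Answer: Reject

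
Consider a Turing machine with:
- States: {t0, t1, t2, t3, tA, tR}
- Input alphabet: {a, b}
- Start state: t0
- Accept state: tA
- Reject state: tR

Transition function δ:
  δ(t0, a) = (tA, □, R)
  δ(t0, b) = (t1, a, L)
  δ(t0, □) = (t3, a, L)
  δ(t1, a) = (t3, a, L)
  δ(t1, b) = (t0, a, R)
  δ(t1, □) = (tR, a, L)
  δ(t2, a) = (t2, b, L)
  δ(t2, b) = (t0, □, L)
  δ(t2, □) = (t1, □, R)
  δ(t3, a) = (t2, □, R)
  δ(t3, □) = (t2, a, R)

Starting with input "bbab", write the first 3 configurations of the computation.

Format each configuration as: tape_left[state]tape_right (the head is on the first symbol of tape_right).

Transitions applied:
Step 1: δ(t0, b) = (t1, a, L)
Step 2: δ(t1, □) = (tR, a, L)

The first 3 configurations are:
[t0]bbab ⊢ [t1]□abab ⊢ [tR]□aabab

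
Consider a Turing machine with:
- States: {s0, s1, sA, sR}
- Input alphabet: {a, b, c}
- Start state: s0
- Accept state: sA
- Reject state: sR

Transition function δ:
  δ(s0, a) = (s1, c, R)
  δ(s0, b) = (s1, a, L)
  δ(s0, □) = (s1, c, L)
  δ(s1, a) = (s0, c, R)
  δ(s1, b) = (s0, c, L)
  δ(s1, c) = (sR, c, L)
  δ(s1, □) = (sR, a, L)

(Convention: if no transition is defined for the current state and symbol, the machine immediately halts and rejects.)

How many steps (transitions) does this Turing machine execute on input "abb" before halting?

Execution trace:
Initial: [s0]abb
Step 1: δ(s0, a) = (s1, c, R) → c[s1]bb
Step 2: δ(s1, b) = (s0, c, L) → [s0]ccb

No transition is defined for δ(s0, c). By convention the machine halts and rejects.

The machine executed 2 steps before halting.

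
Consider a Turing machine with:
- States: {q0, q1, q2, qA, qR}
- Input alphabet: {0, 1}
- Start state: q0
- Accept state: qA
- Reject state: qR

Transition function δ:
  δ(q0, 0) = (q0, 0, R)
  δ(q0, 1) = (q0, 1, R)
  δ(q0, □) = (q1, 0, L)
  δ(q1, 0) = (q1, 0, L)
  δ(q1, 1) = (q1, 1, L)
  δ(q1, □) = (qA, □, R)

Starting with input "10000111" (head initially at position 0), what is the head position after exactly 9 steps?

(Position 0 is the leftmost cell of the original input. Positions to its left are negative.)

Execution trace (head position shown):
Step 0: [q0]10000111  (head at position 0)
Step 1: move right → 1[q0]0000111  (head at position 1)
Step 2: move right → 10[q0]000111  (head at position 2)
Step 3: move right → 100[q0]00111  (head at position 3)
Step 4: move right → 1000[q0]0111  (head at position 4)
Step 5: move right → 10000[q0]111  (head at position 5)
Step 6: move right → 100001[q0]11  (head at position 6)
Step 7: move right → 1000011[q0]1  (head at position 7)
Step 8: move right → 10000111[q0]□  (head at position 8)
Step 9: move left → 1000011[q1]10  (head at position 7)

After 9 steps, the head is at position 7.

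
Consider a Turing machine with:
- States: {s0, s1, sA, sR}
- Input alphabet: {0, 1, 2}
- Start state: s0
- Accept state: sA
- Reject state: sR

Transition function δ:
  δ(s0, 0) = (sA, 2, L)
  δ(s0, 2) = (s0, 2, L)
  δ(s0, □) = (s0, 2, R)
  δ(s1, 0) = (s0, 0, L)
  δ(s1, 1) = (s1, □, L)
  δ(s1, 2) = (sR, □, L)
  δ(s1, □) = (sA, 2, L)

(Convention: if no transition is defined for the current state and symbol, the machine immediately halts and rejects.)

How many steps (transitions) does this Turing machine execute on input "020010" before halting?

Execution trace:
Initial: [s0]020010
Step 1: δ(s0, 0) = (sA, 2, L) → [sA]□220010

The machine reaches the accept state sA and halts.

The machine executed 1 step before halting.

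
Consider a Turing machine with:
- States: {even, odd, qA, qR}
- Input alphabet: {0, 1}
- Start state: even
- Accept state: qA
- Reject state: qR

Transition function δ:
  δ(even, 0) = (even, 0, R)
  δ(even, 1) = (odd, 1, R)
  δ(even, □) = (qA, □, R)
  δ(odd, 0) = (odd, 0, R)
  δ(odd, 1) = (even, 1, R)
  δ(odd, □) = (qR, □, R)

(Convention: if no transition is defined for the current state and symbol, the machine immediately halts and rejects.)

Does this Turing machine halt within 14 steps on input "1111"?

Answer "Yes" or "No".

Execution trace:
Initial: [even]1111
Step 1: δ(even, 1) = (odd, 1, R) → 1[odd]111
Step 2: δ(odd, 1) = (even, 1, R) → 11[even]11
Step 3: δ(even, 1) = (odd, 1, R) → 111[odd]1
Step 4: δ(odd, 1) = (even, 1, R) → 1111[even]□
Step 5: δ(even, □) = (qA, □, R) → 1111□[qA]□

The machine reaches the accept state qA and halts.
The machine halted after 5 steps (within the 14-step bound).

Answer: Yes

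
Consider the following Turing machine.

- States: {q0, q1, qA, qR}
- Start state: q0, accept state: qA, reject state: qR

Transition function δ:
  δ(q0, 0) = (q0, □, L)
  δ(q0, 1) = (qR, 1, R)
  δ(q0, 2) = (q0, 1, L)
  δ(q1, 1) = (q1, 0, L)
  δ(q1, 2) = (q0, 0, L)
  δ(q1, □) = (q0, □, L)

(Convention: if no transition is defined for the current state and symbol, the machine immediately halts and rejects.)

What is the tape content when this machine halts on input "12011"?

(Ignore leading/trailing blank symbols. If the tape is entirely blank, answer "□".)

Execution trace:
Initial: [q0]12011
Step 1: δ(q0, 1) = (qR, 1, R) → 1[qR]2011

The machine reaches the reject state qR and halts.

Final tape (ignoring leading/trailing blanks): 12011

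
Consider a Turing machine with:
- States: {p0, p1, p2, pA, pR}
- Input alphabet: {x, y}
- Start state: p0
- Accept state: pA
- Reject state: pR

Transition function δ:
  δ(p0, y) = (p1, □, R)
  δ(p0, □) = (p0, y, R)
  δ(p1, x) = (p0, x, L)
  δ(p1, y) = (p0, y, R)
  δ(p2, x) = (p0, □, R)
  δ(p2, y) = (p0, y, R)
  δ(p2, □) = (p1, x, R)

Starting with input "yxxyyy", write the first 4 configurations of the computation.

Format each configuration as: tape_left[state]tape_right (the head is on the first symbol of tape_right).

Transitions applied:
Step 1: δ(p0, y) = (p1, □, R)
Step 2: δ(p1, x) = (p0, x, L)
Step 3: δ(p0, □) = (p0, y, R)

The first 4 configurations are:
[p0]yxxyyy ⊢ □[p1]xxyyy ⊢ [p0]□xxyyy ⊢ y[p0]xxyyy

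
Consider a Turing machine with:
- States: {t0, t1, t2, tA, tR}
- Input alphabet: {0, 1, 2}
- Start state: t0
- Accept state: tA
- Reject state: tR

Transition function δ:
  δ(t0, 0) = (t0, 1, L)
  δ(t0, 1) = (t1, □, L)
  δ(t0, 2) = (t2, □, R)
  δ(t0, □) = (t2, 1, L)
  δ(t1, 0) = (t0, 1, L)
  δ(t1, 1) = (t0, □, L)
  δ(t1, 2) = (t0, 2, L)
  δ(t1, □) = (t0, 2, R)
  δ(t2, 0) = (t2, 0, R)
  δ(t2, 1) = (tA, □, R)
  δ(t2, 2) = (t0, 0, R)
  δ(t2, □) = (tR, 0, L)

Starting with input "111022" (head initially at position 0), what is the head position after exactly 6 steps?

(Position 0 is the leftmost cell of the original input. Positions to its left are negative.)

Execution trace (head position shown):
Step 0: [t0]111022  (head at position 0)
Step 1: move left → [t1]□□11022  (head at position -1)
Step 2: move right → 2[t0]□11022  (head at position 0)
Step 3: move left → [t2]2111022  (head at position -1)
Step 4: move right → 0[t0]111022  (head at position 0)
Step 5: move left → [t1]0□11022  (head at position -1)
Step 6: move left → [t0]□1□11022  (head at position -2)

After 6 steps, the head is at position -2.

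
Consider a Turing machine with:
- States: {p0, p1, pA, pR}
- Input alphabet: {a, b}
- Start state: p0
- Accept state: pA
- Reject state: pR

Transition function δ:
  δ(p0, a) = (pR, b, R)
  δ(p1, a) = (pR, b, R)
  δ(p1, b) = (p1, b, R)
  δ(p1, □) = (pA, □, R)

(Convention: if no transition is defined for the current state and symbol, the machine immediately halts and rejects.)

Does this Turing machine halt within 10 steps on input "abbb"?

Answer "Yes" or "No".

Execution trace:
Initial: [p0]abbb
Step 1: δ(p0, a) = (pR, b, R) → b[pR]bbb

The machine reaches the reject state pR and halts.
The machine halted after 1 step (within the 10-step bound).

Answer: Yes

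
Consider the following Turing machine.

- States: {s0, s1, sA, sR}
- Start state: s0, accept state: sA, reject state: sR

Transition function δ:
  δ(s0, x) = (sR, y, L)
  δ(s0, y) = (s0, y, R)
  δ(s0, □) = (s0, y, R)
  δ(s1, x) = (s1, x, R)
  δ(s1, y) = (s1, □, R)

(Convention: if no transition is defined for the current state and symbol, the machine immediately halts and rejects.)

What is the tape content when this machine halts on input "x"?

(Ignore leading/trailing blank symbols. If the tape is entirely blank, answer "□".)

Execution trace:
Initial: [s0]x
Step 1: δ(s0, x) = (sR, y, L) → [sR]□y

The machine reaches the reject state sR and halts.

Final tape (ignoring leading/trailing blanks): y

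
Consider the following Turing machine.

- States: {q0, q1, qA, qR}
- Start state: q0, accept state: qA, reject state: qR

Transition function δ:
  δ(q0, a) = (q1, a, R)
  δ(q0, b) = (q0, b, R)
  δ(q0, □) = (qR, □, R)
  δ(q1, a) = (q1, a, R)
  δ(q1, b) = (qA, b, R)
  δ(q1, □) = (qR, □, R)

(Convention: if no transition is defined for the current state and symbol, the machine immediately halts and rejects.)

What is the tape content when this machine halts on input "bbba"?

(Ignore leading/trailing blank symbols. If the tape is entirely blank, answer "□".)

Execution trace:
Initial: [q0]bbba
Step 1: δ(q0, b) = (q0, b, R) → b[q0]bba
Step 2: δ(q0, b) = (q0, b, R) → bb[q0]ba
Step 3: δ(q0, b) = (q0, b, R) → bbb[q0]a
Step 4: δ(q0, a) = (q1, a, R) → bbba[q1]□
Step 5: δ(q1, □) = (qR, □, R) → bbba□[qR]□

The machine reaches the reject state qR and halts.

Final tape (ignoring leading/trailing blanks): bbba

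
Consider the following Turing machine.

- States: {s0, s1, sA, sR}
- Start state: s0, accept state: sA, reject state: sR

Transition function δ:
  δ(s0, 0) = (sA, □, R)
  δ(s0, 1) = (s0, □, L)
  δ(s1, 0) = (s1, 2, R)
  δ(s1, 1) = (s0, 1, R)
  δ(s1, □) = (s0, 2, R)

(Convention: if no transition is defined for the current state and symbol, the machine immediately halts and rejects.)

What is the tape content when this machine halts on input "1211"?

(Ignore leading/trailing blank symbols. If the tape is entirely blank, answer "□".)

Execution trace:
Initial: [s0]1211
Step 1: δ(s0, 1) = (s0, □, L) → [s0]□□211

No transition is defined for δ(s0, □). By convention the machine halts and rejects.

Final tape (ignoring leading/trailing blanks): 211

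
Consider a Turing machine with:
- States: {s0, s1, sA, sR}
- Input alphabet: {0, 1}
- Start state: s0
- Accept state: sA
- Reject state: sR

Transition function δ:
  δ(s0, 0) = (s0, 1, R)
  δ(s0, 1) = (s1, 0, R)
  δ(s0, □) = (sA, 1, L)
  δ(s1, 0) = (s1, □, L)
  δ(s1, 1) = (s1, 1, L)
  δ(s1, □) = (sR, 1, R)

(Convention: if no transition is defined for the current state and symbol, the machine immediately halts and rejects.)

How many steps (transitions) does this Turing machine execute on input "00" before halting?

Execution trace:
Initial: [s0]00
Step 1: δ(s0, 0) = (s0, 1, R) → 1[s0]0
Step 2: δ(s0, 0) = (s0, 1, R) → 11[s0]□
Step 3: δ(s0, □) = (sA, 1, L) → 1[sA]11

The machine reaches the accept state sA and halts.

The machine executed 3 steps before halting.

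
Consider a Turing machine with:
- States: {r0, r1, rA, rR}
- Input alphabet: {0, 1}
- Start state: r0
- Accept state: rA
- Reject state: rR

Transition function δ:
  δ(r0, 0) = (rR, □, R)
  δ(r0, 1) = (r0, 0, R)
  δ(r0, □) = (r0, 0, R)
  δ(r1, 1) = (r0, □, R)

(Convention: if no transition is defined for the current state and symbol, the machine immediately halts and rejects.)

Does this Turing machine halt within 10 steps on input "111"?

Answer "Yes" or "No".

Execution trace:
Initial: [r0]111
Step 1: δ(r0, 1) = (r0, 0, R) → 0[r0]11
Step 2: δ(r0, 1) = (r0, 0, R) → 00[r0]1
Step 3: δ(r0, 1) = (r0, 0, R) → 000[r0]□
Step 4: δ(r0, □) = (r0, 0, R) → 0000[r0]□
Step 5: δ(r0, □) = (r0, 0, R) → 00000[r0]□
Step 6: δ(r0, □) = (r0, 0, R) → 000000[r0]□
Step 7: δ(r0, □) = (r0, 0, R) → 0000000[r0]□
Step 8: δ(r0, □) = (r0, 0, R) → 00000000[r0]□
Step 9: δ(r0, □) = (r0, 0, R) → 000000000[r0]□
Step 10: δ(r0, □) = (r0, 0, R) → 0000000000[r0]□

The machine has not reached a halting state after 10 steps.
The machine did not halt within the 10-step bound.

Answer: No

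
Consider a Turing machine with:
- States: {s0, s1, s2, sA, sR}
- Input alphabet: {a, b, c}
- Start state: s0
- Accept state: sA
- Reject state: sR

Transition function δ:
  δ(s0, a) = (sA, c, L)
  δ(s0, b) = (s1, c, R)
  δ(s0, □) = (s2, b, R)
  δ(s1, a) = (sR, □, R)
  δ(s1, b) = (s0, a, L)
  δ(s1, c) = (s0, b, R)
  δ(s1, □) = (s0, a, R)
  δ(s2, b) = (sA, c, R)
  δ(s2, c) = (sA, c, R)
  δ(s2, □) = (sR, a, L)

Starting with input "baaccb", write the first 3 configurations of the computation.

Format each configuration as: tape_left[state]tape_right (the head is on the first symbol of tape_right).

Transitions applied:
Step 1: δ(s0, b) = (s1, c, R)
Step 2: δ(s1, a) = (sR, □, R)

The first 3 configurations are:
[s0]baaccb ⊢ c[s1]aaccb ⊢ c□[sR]accb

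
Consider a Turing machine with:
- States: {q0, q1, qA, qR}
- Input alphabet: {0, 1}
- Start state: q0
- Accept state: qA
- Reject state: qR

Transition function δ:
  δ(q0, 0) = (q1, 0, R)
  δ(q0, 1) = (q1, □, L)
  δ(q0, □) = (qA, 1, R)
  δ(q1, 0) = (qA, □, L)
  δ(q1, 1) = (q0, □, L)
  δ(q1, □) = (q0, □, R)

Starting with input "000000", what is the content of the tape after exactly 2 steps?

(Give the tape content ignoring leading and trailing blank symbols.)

Execution trace:
Initial: [q0]000000
Step 1: δ(q0, 0) = (q1, 0, R) → 0[q1]00000
Step 2: δ(q1, 0) = (qA, □, L) → [qA]0□0000

The machine reaches the accept state qA and halts.

After 2 steps, the tape (ignoring leading/trailing blanks) is: 0□0000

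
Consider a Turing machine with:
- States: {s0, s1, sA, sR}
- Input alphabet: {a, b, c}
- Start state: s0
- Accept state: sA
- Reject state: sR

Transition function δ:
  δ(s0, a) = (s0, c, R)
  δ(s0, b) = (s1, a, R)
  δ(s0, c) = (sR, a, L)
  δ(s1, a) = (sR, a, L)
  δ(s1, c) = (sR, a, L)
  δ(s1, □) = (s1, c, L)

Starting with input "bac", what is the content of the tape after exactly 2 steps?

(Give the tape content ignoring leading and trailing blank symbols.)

Execution trace:
Initial: [s0]bac
Step 1: δ(s0, b) = (s1, a, R) → a[s1]ac
Step 2: δ(s1, a) = (sR, a, L) → [sR]aac

The machine reaches the reject state sR and halts.

After 2 steps, the tape (ignoring leading/trailing blanks) is: aac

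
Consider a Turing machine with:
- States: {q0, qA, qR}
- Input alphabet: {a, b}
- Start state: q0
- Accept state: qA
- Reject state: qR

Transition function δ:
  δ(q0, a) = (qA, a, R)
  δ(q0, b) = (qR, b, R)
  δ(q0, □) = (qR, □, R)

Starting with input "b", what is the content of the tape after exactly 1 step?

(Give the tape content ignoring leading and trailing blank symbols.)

Execution trace:
Initial: [q0]b
Step 1: δ(q0, b) = (qR, b, R) → b[qR]□

The machine reaches the reject state qR and halts.

After 1 step, the tape (ignoring leading/trailing blanks) is: b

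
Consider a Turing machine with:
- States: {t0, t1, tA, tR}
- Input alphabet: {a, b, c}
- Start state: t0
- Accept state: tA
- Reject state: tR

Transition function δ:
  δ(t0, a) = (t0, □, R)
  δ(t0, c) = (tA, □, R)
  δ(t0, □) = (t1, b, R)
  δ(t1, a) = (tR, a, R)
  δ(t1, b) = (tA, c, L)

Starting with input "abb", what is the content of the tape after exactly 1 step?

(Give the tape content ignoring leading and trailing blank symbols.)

Execution trace:
Initial: [t0]abb
Step 1: δ(t0, a) = (t0, □, R) → □[t0]bb

No transition is defined for δ(t0, b). By convention the machine halts and rejects.

After 1 step, the tape (ignoring leading/trailing blanks) is: bb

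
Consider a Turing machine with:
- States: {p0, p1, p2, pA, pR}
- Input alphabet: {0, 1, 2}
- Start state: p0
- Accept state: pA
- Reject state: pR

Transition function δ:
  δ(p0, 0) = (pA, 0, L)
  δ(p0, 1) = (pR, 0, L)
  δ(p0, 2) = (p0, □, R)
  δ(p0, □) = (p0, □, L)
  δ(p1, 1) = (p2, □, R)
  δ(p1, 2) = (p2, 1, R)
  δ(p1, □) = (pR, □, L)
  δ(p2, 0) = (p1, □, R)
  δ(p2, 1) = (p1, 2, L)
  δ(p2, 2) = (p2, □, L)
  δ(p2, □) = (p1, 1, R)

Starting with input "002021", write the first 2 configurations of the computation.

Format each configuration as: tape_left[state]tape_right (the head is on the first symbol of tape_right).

Transitions applied:
Step 1: δ(p0, 0) = (pA, 0, L)

The first 2 configurations are:
[p0]002021 ⊢ [pA]□002021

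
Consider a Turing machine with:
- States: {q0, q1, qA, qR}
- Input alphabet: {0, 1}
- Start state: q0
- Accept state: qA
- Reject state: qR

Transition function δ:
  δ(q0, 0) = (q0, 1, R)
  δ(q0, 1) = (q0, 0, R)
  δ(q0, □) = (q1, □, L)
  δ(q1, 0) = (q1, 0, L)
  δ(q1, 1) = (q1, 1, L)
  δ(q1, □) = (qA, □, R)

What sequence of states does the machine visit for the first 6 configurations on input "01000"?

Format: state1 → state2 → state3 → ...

Execution trace:
Initial: [q0]01000
Step 1: δ(q0, 0) = (q0, 1, R) → 1[q0]1000
Step 2: δ(q0, 1) = (q0, 0, R) → 10[q0]000
Step 3: δ(q0, 0) = (q0, 1, R) → 101[q0]00
Step 4: δ(q0, 0) = (q0, 1, R) → 1011[q0]0
Step 5: δ(q0, 0) = (q0, 1, R) → 10111[q0]□

State sequence: q0 → q0 → q0 → q0 → q0 → q0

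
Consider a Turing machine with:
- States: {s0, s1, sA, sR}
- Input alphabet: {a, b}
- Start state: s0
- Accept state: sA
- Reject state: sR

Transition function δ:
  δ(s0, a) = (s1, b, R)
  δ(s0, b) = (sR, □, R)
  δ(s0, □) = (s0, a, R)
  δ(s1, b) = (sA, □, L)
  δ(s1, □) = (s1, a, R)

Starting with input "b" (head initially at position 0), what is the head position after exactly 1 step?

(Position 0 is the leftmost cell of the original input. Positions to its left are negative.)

Execution trace (head position shown):
Step 0: [s0]b  (head at position 0)
Step 1: move right → □[sR]□  (head at position 1)

After 1 step, the head is at position 1.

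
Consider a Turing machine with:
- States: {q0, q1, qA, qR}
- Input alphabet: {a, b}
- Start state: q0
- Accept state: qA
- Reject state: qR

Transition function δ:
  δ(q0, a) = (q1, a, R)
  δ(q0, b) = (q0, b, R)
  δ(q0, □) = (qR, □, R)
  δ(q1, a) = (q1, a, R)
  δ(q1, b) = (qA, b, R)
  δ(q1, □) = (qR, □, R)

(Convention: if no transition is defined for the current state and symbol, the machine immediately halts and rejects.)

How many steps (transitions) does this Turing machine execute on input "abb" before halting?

Execution trace:
Initial: [q0]abb
Step 1: δ(q0, a) = (q1, a, R) → a[q1]bb
Step 2: δ(q1, b) = (qA, b, R) → ab[qA]b

The machine reaches the accept state qA and halts.

The machine executed 2 steps before halting.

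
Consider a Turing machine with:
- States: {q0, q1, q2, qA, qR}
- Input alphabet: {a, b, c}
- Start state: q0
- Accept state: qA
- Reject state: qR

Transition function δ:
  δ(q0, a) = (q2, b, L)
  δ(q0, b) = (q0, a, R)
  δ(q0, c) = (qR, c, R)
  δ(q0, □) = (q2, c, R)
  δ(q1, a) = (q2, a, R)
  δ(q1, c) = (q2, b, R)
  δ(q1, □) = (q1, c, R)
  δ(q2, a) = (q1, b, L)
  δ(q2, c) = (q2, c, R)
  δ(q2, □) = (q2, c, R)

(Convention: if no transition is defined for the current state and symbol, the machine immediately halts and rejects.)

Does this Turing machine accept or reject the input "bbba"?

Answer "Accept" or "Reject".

Execution trace:
Initial: [q0]bbba
Step 1: δ(q0, b) = (q0, a, R) → a[q0]bba
Step 2: δ(q0, b) = (q0, a, R) → aa[q0]ba
Step 3: δ(q0, b) = (q0, a, R) → aaa[q0]a
Step 4: δ(q0, a) = (q2, b, L) → aa[q2]ab
Step 5: δ(q2, a) = (q1, b, L) → a[q1]abb
Step 6: δ(q1, a) = (q2, a, R) → aa[q2]bb

No transition is defined for δ(q2, b). By convention the machine halts and rejects.

Answer: Reject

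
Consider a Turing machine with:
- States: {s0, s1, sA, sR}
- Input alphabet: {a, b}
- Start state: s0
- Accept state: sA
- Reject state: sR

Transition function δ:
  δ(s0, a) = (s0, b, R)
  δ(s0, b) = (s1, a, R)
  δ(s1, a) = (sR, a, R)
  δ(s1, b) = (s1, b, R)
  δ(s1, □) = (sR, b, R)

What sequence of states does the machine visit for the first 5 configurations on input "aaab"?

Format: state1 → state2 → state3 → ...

Execution trace:
Initial: [s0]aaab
Step 1: δ(s0, a) = (s0, b, R) → b[s0]aab
Step 2: δ(s0, a) = (s0, b, R) → bb[s0]ab
Step 3: δ(s0, a) = (s0, b, R) → bbb[s0]b
Step 4: δ(s0, b) = (s1, a, R) → bbba[s1]□

State sequence: s0 → s0 → s0 → s0 → s1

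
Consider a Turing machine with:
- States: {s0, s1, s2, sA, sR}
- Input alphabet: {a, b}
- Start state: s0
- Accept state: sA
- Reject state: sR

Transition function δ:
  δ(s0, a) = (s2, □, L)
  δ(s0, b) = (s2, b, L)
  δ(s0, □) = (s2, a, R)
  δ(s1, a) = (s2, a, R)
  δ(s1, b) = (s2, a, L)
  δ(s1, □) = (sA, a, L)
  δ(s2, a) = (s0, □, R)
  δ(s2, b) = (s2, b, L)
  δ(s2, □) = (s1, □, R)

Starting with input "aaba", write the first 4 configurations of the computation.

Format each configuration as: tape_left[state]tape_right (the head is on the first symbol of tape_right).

Transitions applied:
Step 1: δ(s0, a) = (s2, □, L)
Step 2: δ(s2, □) = (s1, □, R)
Step 3: δ(s1, □) = (sA, a, L)

The first 4 configurations are:
[s0]aaba ⊢ [s2]□□aba ⊢ □[s1]□aba ⊢ [sA]□aaba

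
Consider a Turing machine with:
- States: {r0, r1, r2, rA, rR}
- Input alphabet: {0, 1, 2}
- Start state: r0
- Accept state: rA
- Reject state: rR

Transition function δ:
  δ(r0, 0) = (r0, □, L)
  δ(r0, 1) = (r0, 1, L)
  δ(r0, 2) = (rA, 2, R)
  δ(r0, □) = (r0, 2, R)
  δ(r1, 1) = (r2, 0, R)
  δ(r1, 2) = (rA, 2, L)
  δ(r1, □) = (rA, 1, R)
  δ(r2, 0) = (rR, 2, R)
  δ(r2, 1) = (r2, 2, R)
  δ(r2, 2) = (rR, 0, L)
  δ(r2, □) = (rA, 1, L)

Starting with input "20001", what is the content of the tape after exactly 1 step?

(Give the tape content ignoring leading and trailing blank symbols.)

Execution trace:
Initial: [r0]20001
Step 1: δ(r0, 2) = (rA, 2, R) → 2[rA]0001

The machine reaches the accept state rA and halts.

After 1 step, the tape (ignoring leading/trailing blanks) is: 20001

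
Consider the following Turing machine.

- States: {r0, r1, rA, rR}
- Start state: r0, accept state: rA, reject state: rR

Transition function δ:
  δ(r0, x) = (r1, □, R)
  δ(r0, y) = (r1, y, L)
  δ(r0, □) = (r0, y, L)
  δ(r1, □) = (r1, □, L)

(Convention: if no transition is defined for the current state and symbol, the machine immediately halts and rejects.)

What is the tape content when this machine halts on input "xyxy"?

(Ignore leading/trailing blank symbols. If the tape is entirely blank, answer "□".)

Execution trace:
Initial: [r0]xyxy
Step 1: δ(r0, x) = (r1, □, R) → □[r1]yxy

No transition is defined for δ(r1, y). By convention the machine halts and rejects.

Final tape (ignoring leading/trailing blanks): yxy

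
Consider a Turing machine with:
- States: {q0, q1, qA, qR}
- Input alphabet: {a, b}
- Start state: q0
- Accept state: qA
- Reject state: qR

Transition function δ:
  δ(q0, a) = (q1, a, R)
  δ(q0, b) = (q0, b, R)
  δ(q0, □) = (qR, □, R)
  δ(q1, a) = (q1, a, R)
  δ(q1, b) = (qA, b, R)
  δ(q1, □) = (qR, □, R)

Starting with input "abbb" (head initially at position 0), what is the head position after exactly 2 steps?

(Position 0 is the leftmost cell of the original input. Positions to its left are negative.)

Execution trace (head position shown):
Step 0: [q0]abbb  (head at position 0)
Step 1: move right → a[q1]bbb  (head at position 1)
Step 2: move right → ab[qA]bb  (head at position 2)

After 2 steps, the head is at position 2.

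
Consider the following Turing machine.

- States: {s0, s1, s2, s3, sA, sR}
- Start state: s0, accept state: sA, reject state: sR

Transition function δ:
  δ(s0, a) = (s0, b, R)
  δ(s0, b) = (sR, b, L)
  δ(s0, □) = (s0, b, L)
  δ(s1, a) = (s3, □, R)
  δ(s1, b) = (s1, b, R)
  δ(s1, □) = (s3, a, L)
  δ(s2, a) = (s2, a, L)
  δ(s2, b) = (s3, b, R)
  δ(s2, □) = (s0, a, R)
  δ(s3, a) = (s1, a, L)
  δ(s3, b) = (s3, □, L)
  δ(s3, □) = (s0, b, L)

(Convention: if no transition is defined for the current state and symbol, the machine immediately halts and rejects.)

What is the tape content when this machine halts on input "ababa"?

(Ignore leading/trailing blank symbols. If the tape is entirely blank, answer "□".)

Execution trace:
Initial: [s0]ababa
Step 1: δ(s0, a) = (s0, b, R) → b[s0]baba
Step 2: δ(s0, b) = (sR, b, L) → [sR]bbaba

The machine reaches the reject state sR and halts.

Final tape (ignoring leading/trailing blanks): bbaba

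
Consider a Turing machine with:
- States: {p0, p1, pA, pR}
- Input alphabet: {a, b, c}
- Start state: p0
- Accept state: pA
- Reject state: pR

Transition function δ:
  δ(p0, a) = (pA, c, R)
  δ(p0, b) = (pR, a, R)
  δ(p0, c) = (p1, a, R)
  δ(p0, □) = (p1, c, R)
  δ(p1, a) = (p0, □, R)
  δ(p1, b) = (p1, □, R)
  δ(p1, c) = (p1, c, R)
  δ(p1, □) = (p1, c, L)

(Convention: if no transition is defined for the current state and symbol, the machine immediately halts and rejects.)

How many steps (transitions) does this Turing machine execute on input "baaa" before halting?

Execution trace:
Initial: [p0]baaa
Step 1: δ(p0, b) = (pR, a, R) → a[pR]aaa

The machine reaches the reject state pR and halts.

The machine executed 1 step before halting.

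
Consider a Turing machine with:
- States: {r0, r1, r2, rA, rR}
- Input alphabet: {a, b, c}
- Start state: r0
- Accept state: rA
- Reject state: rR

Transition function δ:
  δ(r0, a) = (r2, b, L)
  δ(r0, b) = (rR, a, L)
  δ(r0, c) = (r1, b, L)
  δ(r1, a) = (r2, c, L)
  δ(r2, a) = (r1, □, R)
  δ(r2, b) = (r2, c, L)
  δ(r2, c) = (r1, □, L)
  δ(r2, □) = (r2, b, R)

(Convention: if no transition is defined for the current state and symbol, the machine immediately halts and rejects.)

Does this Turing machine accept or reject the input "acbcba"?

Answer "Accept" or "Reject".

Execution trace:
Initial: [r0]acbcba
Step 1: δ(r0, a) = (r2, b, L) → [r2]□bcbcba
Step 2: δ(r2, □) = (r2, b, R) → b[r2]bcbcba
Step 3: δ(r2, b) = (r2, c, L) → [r2]bccbcba
Step 4: δ(r2, b) = (r2, c, L) → [r2]□cccbcba
Step 5: δ(r2, □) = (r2, b, R) → b[r2]cccbcba
Step 6: δ(r2, c) = (r1, □, L) → [r1]b□ccbcba

No transition is defined for δ(r1, b). By convention the machine halts and rejects.

Answer: Reject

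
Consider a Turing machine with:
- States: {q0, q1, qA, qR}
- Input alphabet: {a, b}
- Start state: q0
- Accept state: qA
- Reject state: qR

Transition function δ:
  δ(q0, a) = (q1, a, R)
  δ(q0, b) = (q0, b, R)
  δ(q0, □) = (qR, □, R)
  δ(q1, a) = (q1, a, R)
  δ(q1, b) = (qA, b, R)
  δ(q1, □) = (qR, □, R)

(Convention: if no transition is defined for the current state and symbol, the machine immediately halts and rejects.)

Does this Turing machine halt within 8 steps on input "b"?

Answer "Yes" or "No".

Execution trace:
Initial: [q0]b
Step 1: δ(q0, b) = (q0, b, R) → b[q0]□
Step 2: δ(q0, □) = (qR, □, R) → b□[qR]□

The machine reaches the reject state qR and halts.
The machine halted after 2 steps (within the 8-step bound).

Answer: Yes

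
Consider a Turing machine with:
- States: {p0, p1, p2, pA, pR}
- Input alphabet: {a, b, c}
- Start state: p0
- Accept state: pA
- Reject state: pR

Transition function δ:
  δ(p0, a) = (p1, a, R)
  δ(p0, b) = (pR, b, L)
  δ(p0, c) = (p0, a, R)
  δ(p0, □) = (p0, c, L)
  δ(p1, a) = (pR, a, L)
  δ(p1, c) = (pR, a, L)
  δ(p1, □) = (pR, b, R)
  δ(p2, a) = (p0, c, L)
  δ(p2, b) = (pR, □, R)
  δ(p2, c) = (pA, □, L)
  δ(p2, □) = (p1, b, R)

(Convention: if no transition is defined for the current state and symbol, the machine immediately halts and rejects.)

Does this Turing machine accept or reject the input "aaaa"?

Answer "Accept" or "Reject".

Execution trace:
Initial: [p0]aaaa
Step 1: δ(p0, a) = (p1, a, R) → a[p1]aaa
Step 2: δ(p1, a) = (pR, a, L) → [pR]aaaa

The machine reaches the reject state pR and halts.

Answer: Reject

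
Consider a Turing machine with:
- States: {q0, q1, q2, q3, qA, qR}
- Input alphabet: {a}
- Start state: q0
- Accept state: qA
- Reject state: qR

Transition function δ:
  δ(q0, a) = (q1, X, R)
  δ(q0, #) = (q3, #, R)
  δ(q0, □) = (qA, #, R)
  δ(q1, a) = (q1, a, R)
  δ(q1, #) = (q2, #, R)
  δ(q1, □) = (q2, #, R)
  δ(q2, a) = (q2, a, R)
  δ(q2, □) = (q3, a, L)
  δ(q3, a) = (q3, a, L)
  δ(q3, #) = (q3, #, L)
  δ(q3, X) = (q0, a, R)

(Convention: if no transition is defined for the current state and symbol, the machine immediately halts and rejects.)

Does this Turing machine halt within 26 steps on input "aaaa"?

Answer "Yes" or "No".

Execution trace:
Initial: [q0]aaaa
Step 1: δ(q0, a) = (q1, X, R) → X[q1]aaa
Step 2: δ(q1, a) = (q1, a, R) → Xa[q1]aa
Step 3: δ(q1, a) = (q1, a, R) → Xaa[q1]a
Step 4: δ(q1, a) = (q1, a, R) → Xaaa[q1]□
Step 5: δ(q1, □) = (q2, #, R) → Xaaa#[q2]□
Step 6: δ(q2, □) = (q3, a, L) → Xaaa[q3]#a
Step 7: δ(q3, #) = (q3, #, L) → Xaa[q3]a#a
Step 8: δ(q3, a) = (q3, a, L) → Xa[q3]aa#a
Step 9: δ(q3, a) = (q3, a, L) → X[q3]aaa#a
Step 10: δ(q3, a) = (q3, a, L) → [q3]Xaaa#a
Step 11: δ(q3, X) = (q0, a, R) → a[q0]aaa#a
Step 12: δ(q0, a) = (q1, X, R) → aX[q1]aa#a
Step 13: δ(q1, a) = (q1, a, R) → aXa[q1]a#a
Step 14: δ(q1, a) = (q1, a, R) → aXaa[q1]#a
Step 15: δ(q1, #) = (q2, #, R) → aXaa#[q2]a
Step 16: δ(q2, a) = (q2, a, R) → aXaa#a[q2]□
Step 17: δ(q2, □) = (q3, a, L) → aXaa#[q3]aa
Step 18: δ(q3, a) = (q3, a, L) → aXaa[q3]#aa
Step 19: δ(q3, #) = (q3, #, L) → aXa[q3]a#aa
Step 20: δ(q3, a) = (q3, a, L) → aX[q3]aa#aa
Step 21: δ(q3, a) = (q3, a, L) → a[q3]Xaa#aa
Step 22: δ(q3, X) = (q0, a, R) → aa[q0]aa#aa
Step 23: δ(q0, a) = (q1, X, R) → aaX[q1]a#aa
Step 24: δ(q1, a) = (q1, a, R) → aaXa[q1]#aa
Step 25: δ(q1, #) = (q2, #, R) → aaXa#[q2]aa
Step 26: δ(q2, a) = (q2, a, R) → aaXa#a[q2]a

The machine has not reached a halting state after 26 steps.
The machine did not halt within the 26-step bound.

Answer: No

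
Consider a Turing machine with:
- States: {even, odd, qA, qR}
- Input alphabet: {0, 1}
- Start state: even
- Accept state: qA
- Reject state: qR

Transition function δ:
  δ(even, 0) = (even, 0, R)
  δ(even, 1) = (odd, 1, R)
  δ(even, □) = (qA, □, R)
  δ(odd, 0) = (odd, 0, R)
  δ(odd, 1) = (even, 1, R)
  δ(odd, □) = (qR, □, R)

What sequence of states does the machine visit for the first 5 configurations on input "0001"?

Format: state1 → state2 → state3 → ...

Execution trace:
Initial: [even]0001
Step 1: δ(even, 0) = (even, 0, R) → 0[even]001
Step 2: δ(even, 0) = (even, 0, R) → 00[even]01
Step 3: δ(even, 0) = (even, 0, R) → 000[even]1
Step 4: δ(even, 1) = (odd, 1, R) → 0001[odd]□

State sequence: even → even → even → even → odd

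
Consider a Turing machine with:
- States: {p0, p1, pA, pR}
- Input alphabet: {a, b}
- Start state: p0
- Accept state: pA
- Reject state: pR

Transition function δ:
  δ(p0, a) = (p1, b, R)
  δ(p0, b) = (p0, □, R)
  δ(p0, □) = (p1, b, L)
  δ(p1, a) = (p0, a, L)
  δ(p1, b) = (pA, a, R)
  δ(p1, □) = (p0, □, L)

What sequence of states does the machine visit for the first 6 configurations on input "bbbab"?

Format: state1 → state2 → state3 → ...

Execution trace:
Initial: [p0]bbbab
Step 1: δ(p0, b) = (p0, □, R) → □[p0]bbab
Step 2: δ(p0, b) = (p0, □, R) → □□[p0]bab
Step 3: δ(p0, b) = (p0, □, R) → □□□[p0]ab
Step 4: δ(p0, a) = (p1, b, R) → □□□b[p1]b
Step 5: δ(p1, b) = (pA, a, R) → □□□ba[pA]□

The machine reaches the accept state pA and halts.

State sequence: p0 → p0 → p0 → p0 → p1 → pA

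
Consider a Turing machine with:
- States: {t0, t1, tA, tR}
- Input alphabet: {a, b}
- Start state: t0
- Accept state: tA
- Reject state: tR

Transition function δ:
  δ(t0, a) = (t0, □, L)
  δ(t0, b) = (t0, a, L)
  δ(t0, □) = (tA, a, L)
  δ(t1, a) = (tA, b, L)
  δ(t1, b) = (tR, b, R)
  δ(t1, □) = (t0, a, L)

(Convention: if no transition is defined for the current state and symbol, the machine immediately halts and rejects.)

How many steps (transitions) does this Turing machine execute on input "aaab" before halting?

Execution trace:
Initial: [t0]aaab
Step 1: δ(t0, a) = (t0, □, L) → [t0]□□aab
Step 2: δ(t0, □) = (tA, a, L) → [tA]□a□aab

The machine reaches the accept state tA and halts.

The machine executed 2 steps before halting.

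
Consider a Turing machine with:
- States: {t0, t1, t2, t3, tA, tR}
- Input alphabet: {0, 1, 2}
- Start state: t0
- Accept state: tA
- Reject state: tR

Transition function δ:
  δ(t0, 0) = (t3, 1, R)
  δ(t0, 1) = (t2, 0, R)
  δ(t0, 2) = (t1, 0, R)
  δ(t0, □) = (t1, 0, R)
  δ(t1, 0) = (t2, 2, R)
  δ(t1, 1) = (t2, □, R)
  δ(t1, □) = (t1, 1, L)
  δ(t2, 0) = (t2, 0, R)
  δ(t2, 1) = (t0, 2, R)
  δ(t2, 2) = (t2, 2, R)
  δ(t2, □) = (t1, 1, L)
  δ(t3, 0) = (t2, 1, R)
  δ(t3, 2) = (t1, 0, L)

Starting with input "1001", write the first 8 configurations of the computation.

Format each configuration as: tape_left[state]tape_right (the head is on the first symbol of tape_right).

Transitions applied:
Step 1: δ(t0, 1) = (t2, 0, R)
Step 2: δ(t2, 0) = (t2, 0, R)
Step 3: δ(t2, 0) = (t2, 0, R)
Step 4: δ(t2, 1) = (t0, 2, R)
Step 5: δ(t0, □) = (t1, 0, R)
Step 6: δ(t1, □) = (t1, 1, L)
Step 7: δ(t1, 0) = (t2, 2, R)

The first 8 configurations are:
[t0]1001 ⊢ 0[t2]001 ⊢ 00[t2]01 ⊢ 000[t2]1 ⊢ 0002[t0]□ ⊢ 00020[t1]□ ⊢ 0002[t1]01 ⊢ 00022[t2]1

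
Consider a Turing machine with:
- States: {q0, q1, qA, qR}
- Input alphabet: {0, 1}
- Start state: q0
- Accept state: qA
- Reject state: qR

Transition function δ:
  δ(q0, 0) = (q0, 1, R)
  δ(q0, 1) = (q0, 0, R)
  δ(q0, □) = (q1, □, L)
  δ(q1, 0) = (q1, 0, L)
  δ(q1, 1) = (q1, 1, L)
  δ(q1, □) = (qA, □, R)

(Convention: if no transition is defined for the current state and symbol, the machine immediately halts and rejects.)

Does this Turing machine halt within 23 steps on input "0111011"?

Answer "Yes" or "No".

Execution trace:
Initial: [q0]0111011
Step 1: δ(q0, 0) = (q0, 1, R) → 1[q0]111011
Step 2: δ(q0, 1) = (q0, 0, R) → 10[q0]11011
Step 3: δ(q0, 1) = (q0, 0, R) → 100[q0]1011
Step 4: δ(q0, 1) = (q0, 0, R) → 1000[q0]011
Step 5: δ(q0, 0) = (q0, 1, R) → 10001[q0]11
Step 6: δ(q0, 1) = (q0, 0, R) → 100010[q0]1
Step 7: δ(q0, 1) = (q0, 0, R) → 1000100[q0]□
Step 8: δ(q0, □) = (q1, □, L) → 100010[q1]0□
Step 9: δ(q1, 0) = (q1, 0, L) → 10001[q1]00□
Step 10: δ(q1, 0) = (q1, 0, L) → 1000[q1]100□
Step 11: δ(q1, 1) = (q1, 1, L) → 100[q1]0100□
Step 12: δ(q1, 0) = (q1, 0, L) → 10[q1]00100□
Step 13: δ(q1, 0) = (q1, 0, L) → 1[q1]000100□
Step 14: δ(q1, 0) = (q1, 0, L) → [q1]1000100□
Step 15: δ(q1, 1) = (q1, 1, L) → [q1]□1000100□
Step 16: δ(q1, □) = (qA, □, R) → □[qA]1000100□

The machine reaches the accept state qA and halts.
The machine halted after 16 steps (within the 23-step bound).

Answer: Yes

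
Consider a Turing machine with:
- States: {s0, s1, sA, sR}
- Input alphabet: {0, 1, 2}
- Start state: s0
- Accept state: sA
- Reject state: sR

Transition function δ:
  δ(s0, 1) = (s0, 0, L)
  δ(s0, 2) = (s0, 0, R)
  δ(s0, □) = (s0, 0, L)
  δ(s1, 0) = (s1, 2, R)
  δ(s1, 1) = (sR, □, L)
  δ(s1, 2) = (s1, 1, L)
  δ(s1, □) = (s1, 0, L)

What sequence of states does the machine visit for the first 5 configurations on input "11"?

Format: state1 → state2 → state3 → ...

Execution trace:
Initial: [s0]11
Step 1: δ(s0, 1) = (s0, 0, L) → [s0]□01
Step 2: δ(s0, □) = (s0, 0, L) → [s0]□001
Step 3: δ(s0, □) = (s0, 0, L) → [s0]□0001
Step 4: δ(s0, □) = (s0, 0, L) → [s0]□00001

State sequence: s0 → s0 → s0 → s0 → s0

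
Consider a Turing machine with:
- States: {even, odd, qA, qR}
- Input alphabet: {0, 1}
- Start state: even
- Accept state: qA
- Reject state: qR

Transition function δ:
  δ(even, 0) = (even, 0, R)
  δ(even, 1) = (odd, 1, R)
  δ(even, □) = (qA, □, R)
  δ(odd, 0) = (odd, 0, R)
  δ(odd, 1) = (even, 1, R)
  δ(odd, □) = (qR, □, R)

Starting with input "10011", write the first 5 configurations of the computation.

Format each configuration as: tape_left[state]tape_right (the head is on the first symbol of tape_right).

Transitions applied:
Step 1: δ(even, 1) = (odd, 1, R)
Step 2: δ(odd, 0) = (odd, 0, R)
Step 3: δ(odd, 0) = (odd, 0, R)
Step 4: δ(odd, 1) = (even, 1, R)

The first 5 configurations are:
[even]10011 ⊢ 1[odd]0011 ⊢ 10[odd]011 ⊢ 100[odd]11 ⊢ 1001[even]1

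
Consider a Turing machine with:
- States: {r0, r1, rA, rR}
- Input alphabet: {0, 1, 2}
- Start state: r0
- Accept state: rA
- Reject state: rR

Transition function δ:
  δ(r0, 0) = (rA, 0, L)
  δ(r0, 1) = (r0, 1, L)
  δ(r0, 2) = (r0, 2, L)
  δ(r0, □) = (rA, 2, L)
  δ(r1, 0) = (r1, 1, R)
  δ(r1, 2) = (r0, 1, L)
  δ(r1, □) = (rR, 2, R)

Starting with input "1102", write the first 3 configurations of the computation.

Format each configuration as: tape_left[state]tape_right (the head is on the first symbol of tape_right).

Transitions applied:
Step 1: δ(r0, 1) = (r0, 1, L)
Step 2: δ(r0, □) = (rA, 2, L)

The first 3 configurations are:
[r0]1102 ⊢ [r0]□1102 ⊢ [rA]□21102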